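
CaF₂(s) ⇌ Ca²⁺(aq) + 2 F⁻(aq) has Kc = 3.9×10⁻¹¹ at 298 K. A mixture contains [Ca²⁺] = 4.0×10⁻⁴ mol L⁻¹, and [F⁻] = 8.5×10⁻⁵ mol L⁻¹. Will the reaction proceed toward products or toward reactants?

forward (toward products)

(CaF₂ is a pure solid — omitted from Qc.)
Qc = [Ca²⁺]·[F⁻]² = (4.0×10⁻⁴)·(8.5×10⁻⁵)² = 2.9×10⁻¹²
Qc = 2.9×10⁻¹² < Kc = 3.9×10⁻¹¹, so the forward reaction proceeds.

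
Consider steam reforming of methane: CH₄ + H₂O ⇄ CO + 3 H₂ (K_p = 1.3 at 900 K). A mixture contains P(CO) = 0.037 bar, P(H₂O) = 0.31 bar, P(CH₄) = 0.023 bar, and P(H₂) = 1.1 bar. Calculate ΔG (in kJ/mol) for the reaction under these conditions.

ΔG = 12.5 kJ/mol

Q_p = P(CO)·P(H₂)³ / (P(CH₄)·P(H₂O)) = (0.037)·(1.1)³ / ((0.023)·(0.31)) = 6.91
ΔG = RT ln(Q_p/K_p) = (8.314 J mol⁻¹ K⁻¹)(900 K) × ln(6.91/1.3)
   = (7.483 kJ/mol)(1.671) = 12.5 kJ/mol
ΔG > 0, so the forward reaction is non-spontaneous (proceeds in reverse).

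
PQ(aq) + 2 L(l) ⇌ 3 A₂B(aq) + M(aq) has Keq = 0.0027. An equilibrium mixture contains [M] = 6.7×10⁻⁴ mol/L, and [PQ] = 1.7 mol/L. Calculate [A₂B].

[A₂B] = 1.9 mol/L

(L is a pure liquid — omitted from Keq.)
At equilibrium, Keq = [A₂B]³·[M] / [PQ] = 0.0027.
([A₂B])³·(6.7×10⁻⁴) / (1.7) = 0.0027
[A₂B]³ = 6.85 ⇒ [A₂B] = 1.9 mol/L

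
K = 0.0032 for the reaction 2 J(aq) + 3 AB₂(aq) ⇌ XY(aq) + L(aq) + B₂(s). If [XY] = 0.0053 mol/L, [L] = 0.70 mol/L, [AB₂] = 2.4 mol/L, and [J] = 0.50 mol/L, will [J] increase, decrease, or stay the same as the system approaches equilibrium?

(B₂ is a pure solid — omitted from Q.)
Q = [XY]·[L] / ([J]²·[AB₂]³) = (0.0053)·(0.70) / ((0.50)²·(2.4)³) = 0.0011
Q = 0.0011 < K = 0.0032: net forward reaction.
J is a reactant, so it decreases.

decrease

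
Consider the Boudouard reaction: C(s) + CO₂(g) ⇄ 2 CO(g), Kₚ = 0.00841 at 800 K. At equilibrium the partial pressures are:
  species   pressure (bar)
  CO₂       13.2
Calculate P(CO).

(C is a pure solid — omitted from Kₚ.)
At equilibrium, Kₚ = P(CO)² / P(CO₂) = 0.00841.
(P(CO))² / (13.2) = 0.00841
P(CO)² = 0.111 ⇒ P(CO) = 0.333 bar

P(CO) = 0.333 bar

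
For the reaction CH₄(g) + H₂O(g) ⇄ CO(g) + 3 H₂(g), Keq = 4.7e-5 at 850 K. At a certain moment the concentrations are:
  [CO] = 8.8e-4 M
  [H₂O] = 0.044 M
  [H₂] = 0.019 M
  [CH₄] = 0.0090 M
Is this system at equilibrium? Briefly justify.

no; Q < K, reaction proceeds forward

Q = [CO]·[H₂]³ / ([CH₄]·[H₂O]) = (8.8e-4)·(0.019)³ / ((0.0090)·(0.044)) = 1.5e-5
Q = 1.5e-5 < Keq = 4.7e-5: net forward reaction.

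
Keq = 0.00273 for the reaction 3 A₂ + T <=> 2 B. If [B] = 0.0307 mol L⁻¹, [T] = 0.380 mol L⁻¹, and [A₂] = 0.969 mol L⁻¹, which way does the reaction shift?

at equilibrium

Q = [B]² / ([A₂]³·[T]) = (0.0307)² / ((0.969)³·(0.380)) = 0.00273
Q = 0.00273 = Keq, so the system is already at equilibrium.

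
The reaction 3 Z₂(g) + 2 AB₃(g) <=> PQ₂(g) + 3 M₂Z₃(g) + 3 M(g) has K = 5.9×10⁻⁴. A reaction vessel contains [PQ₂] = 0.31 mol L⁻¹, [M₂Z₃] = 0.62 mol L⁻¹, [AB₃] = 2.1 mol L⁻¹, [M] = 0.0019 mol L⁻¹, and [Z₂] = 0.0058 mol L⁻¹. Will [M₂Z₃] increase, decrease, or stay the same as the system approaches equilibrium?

stay the same

Q = [PQ₂]·[M₂Z₃]³·[M]³ / ([Z₂]³·[AB₃]²) = (0.31)·(0.62)³·(0.0019)³ / ((0.0058)³·(2.1)²) = 5.9×10⁻⁴
Q = 5.9×10⁻⁴ = K; the system is at equilibrium.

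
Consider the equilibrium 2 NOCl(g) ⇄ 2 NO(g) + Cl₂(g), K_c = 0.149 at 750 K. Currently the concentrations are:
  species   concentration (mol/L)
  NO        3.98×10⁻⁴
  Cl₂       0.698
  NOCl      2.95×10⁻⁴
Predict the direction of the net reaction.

to the left

Q_c = [NO]²·[Cl₂] / [NOCl]² = (3.98×10⁻⁴)²·(0.698) / (2.95×10⁻⁴)² = 1.27
Q_c = 1.27 > K_c = 0.149, so the reverse reaction proceeds.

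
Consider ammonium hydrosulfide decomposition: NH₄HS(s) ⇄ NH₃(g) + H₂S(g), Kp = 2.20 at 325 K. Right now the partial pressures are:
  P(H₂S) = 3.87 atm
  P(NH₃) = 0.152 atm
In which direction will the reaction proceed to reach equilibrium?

(NH₄HS is a pure solid — omitted from Qp.)
Qp = P(NH₃)·P(H₂S) = (0.152)·(3.87) = 0.588
Qp = 0.588 < Kp = 2.20, so the forward reaction proceeds.

forward (toward products)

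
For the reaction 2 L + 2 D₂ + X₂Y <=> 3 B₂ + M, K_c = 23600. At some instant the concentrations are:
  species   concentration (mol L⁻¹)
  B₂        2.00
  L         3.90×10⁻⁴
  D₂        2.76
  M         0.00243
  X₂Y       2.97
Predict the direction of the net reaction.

Q_c = [B₂]³·[M] / ([L]²·[D₂]²·[X₂Y]) = (2.00)³·(0.00243) / ((3.90×10⁻⁴)²·(2.76)²·(2.97)) = 5650
Q_c = 5650 < K_c = 23600, so the forward reaction proceeds.

toward products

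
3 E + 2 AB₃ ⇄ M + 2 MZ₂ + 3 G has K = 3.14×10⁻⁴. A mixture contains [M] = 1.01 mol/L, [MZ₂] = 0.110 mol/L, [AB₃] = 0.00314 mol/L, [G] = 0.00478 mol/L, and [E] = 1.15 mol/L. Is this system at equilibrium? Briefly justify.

no; Q < K, reaction proceeds forward

Q = [M]·[MZ₂]²·[G]³ / ([E]³·[AB₃]²) = (1.01)·(0.110)²·(0.00478)³ / ((1.15)³·(0.00314)²) = 8.90×10⁻⁵
Q = 8.90×10⁻⁵ < K = 3.14×10⁻⁴: net forward reaction.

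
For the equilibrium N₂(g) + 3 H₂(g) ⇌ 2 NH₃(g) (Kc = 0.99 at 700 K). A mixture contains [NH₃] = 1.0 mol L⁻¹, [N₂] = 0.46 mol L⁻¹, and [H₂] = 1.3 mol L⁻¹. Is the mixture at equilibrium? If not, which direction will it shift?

yes, at equilibrium

Qc = [NH₃]² / ([N₂]·[H₂]³) = (1.0)² / ((0.46)·(1.3)³) = 0.99
Qc = 0.99 = Kc; the system is at equilibrium.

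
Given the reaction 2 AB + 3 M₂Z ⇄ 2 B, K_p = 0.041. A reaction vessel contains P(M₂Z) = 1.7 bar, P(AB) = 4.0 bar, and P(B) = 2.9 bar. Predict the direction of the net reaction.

in the reverse direction

Q_p = P(B)² / (P(AB)²·P(M₂Z)³) = (2.9)² / ((4.0)²·(1.7)³) = 0.11
Q_p = 0.11 > K_p = 0.041, so the reverse reaction proceeds.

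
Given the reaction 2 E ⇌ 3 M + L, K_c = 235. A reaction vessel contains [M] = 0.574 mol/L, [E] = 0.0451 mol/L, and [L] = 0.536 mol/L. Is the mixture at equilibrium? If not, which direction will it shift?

no; Q < K, reaction proceeds forward

Q_c = [M]³·[L] / [E]² = (0.574)³·(0.536) / (0.0451)² = 49.8
Q_c = 49.8 < K_c = 235: net forward reaction.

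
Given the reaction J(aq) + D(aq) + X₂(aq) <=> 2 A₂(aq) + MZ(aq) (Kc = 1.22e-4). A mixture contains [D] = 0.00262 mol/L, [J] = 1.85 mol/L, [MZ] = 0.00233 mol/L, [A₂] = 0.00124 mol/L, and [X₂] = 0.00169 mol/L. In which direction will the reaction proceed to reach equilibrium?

in the reverse direction

Qc = [A₂]²·[MZ] / ([J]·[D]·[X₂]) = (0.00124)²·(0.00233) / ((1.85)·(0.00262)·(0.00169)) = 4.37e-4
Qc = 4.37e-4 > Kc = 1.22e-4, so the reverse reaction proceeds.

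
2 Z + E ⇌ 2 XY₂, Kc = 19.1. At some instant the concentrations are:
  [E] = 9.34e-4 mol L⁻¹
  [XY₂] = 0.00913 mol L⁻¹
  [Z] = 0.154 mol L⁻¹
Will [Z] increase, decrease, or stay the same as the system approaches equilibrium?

Qc = [XY₂]² / ([Z]²·[E]) = (0.00913)² / ((0.154)²·(9.34e-4)) = 3.76
Qc = 3.76 < Kc = 19.1: net forward reaction.
Z is a reactant, so it decreases.

decrease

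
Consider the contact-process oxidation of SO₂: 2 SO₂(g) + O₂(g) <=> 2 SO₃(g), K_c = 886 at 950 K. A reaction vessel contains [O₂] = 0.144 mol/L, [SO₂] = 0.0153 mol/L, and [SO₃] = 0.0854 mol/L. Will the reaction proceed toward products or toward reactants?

toward products

Q_c = [SO₃]² / ([SO₂]²·[O₂]) = (0.0854)² / ((0.0153)²·(0.144)) = 216
Q_c = 216 < K_c = 886, so the forward reaction proceeds.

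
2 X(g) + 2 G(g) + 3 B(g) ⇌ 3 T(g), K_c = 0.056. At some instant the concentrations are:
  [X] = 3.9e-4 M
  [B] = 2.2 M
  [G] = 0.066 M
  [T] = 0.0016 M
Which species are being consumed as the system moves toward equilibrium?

Q_c = [T]³ / ([X]²·[G]²·[B]³) = (0.0016)³ / ((3.9e-4)²·(0.066)²·(2.2)³) = 0.58
Q_c = 0.58 > K_c = 0.056: net reverse reaction.

T (products)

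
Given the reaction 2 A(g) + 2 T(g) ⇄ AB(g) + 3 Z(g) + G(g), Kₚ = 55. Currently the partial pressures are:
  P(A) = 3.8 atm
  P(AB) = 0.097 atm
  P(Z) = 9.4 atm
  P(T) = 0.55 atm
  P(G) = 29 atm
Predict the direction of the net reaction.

Qₚ = P(AB)·P(Z)³·P(G) / (P(A)²·P(T)²) = (0.097)·(9.4)³·(29) / ((3.8)²·(0.55)²) = 530
Qₚ = 530 > Kₚ = 55, so the reverse reaction proceeds.

reverse (toward reactants)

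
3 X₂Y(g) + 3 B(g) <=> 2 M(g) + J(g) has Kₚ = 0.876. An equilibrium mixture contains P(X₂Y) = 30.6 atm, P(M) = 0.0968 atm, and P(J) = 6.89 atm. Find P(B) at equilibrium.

P(B) = 0.0137 atm

At equilibrium, Kₚ = P(M)²·P(J) / (P(X₂Y)³·P(B)³) = 0.876.
(0.0968)²·(6.89) / ((30.6)³·(P(B))³) = 0.876
P(B)³ = 2.57×10⁻⁶ ⇒ P(B) = 0.0137 atm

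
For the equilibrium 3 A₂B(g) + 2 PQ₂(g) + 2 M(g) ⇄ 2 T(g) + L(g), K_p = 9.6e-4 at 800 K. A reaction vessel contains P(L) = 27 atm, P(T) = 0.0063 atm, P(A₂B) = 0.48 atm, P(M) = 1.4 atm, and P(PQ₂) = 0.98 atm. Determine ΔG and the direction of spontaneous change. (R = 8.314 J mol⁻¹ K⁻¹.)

Q_p = P(T)²·P(L) / (P(A₂B)³·P(PQ₂)²·P(M)²) = (0.0063)²·(27) / ((0.48)³·(0.98)²·(1.4)²) = 0.00515
ΔG = RT ln(Q_p/K_p) = (8.314 J mol⁻¹ K⁻¹)(800 K) × ln(0.00515/9.6e-4)
   = (6.651 kJ/mol)(1.680) = 11.2 kJ/mol
ΔG > 0, so the forward reaction is non-spontaneous (proceeds in reverse).

ΔG = 11.2 kJ/mol; the forward reaction is non-spontaneous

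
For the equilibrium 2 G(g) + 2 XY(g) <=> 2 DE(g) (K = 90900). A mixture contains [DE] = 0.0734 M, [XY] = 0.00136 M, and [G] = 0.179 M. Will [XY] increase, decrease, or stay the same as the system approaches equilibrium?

Q = [DE]² / ([G]²·[XY]²) = (0.0734)² / ((0.179)²·(0.00136)²) = 90900
Q = 90900 = K; the system is at equilibrium.

stay the same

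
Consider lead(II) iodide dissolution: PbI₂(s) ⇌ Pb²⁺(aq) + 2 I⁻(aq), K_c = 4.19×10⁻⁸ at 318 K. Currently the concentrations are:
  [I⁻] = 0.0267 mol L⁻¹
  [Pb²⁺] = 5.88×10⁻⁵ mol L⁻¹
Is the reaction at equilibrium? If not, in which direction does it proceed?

(PbI₂ is a pure solid — omitted from Q_c.)
Q_c = [Pb²⁺]·[I⁻]² = (5.88×10⁻⁵)·(0.0267)² = 4.19×10⁻⁸
Q_c = 4.19×10⁻⁸ = K_c, so the system is already at equilibrium.

neither direction; the system is at equilibrium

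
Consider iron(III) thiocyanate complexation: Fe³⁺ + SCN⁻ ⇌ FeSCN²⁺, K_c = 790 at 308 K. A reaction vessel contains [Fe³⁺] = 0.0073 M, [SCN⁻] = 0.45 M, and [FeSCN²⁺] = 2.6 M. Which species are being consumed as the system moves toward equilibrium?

Q_c = [FeSCN²⁺] / ([Fe³⁺]·[SCN⁻]) = (2.6) / ((0.0073)·(0.45)) = 790
Q_c = 790 = K_c; the system is at equilibrium.

none (at equilibrium)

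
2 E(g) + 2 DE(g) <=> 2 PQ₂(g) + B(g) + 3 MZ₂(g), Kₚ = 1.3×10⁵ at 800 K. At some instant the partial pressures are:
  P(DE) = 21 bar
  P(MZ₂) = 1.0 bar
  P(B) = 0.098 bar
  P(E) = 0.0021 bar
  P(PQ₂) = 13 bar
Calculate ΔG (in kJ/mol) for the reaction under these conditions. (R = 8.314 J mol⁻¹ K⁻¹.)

ΔG = -18.1 kJ/mol

Qₚ = P(PQ₂)²·P(B)·P(MZ₂)³ / (P(E)²·P(DE)²) = (13)²·(0.098)·(1.0)³ / ((0.0021)²·(21)²) = 8520
ΔG = RT ln(Qₚ/Kₚ) = (8.314 J mol⁻¹ K⁻¹)(800 K) × ln(8520/1.3×10⁵)
   = (6.651 kJ/mol)(-2.725) = -18.1 kJ/mol
ΔG < 0, so the forward reaction is spontaneous (proceeds forward).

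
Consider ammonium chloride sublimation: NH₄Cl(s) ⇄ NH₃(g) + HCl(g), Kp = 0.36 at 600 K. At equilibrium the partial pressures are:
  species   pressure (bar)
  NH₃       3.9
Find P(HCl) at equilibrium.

(NH₄Cl is a pure solid — omitted from Kp.)
At equilibrium, Kp = P(NH₃)·P(HCl) = 0.36.
(3.9)·(P(HCl)) = 0.36
P(HCl) = 0.0923 = 0.092 bar

P(HCl) = 0.092 bar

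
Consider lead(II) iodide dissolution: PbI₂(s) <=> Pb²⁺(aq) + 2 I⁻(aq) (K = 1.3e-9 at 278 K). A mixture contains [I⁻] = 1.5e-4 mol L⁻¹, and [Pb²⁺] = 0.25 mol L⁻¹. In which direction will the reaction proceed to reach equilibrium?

(PbI₂ is a pure solid — omitted from Q.)
Q = [Pb²⁺]·[I⁻]² = (0.25)·(1.5e-4)² = 5.6e-9
Q = 5.6e-9 > K = 1.3e-9, so the reverse reaction proceeds.

toward reactants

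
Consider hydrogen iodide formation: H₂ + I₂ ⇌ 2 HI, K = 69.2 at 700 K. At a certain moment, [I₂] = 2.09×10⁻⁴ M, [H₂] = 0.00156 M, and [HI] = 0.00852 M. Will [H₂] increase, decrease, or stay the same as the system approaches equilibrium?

Q = [HI]² / ([H₂]·[I₂]) = (0.00852)² / ((0.00156)·(2.09×10⁻⁴)) = 223
Q = 223 > K = 69.2: net reverse reaction.
H₂ is a reactant, so it increases.

increase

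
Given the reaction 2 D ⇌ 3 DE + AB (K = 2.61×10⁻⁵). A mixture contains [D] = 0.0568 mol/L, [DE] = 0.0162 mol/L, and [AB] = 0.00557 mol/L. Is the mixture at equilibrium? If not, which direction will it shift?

Q = [DE]³·[AB] / [D]² = (0.0162)³·(0.00557) / (0.0568)² = 7.34×10⁻⁶
Q = 7.34×10⁻⁶ < K = 2.61×10⁻⁵: net forward reaction.

no; Q < K, reaction proceeds forward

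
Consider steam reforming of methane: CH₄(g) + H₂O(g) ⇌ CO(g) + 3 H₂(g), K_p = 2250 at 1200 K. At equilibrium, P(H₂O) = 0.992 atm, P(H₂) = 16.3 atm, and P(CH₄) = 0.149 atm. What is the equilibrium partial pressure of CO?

P(CO) = 0.0768 atm

At equilibrium, K_p = P(CO)·P(H₂)³ / (P(CH₄)·P(H₂O)) = 2250.
(P(CO))·(16.3)³ / ((0.149)·(0.992)) = 2250
P(CO) = 0.0768 atm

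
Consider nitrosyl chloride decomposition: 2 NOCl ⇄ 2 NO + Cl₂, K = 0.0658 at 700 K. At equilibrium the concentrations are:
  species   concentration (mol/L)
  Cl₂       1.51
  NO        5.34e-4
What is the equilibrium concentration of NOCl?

At equilibrium, K = [NO]²·[Cl₂] / [NOCl]² = 0.0658.
(5.34e-4)²·(1.51) / ([NOCl])² = 0.0658
[NOCl]² = 6.54e-6 ⇒ [NOCl] = 0.00256 mol/L

[NOCl] = 0.00256 mol/L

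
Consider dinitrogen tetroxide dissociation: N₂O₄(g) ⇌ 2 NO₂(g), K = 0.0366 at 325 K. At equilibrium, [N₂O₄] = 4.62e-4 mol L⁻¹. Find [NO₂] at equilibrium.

[NO₂] = 0.00411 mol L⁻¹

At equilibrium, K = [NO₂]² / [N₂O₄] = 0.0366.
([NO₂])² / (4.62e-4) = 0.0366
[NO₂]² = 1.69e-5 ⇒ [NO₂] = 0.00411 mol L⁻¹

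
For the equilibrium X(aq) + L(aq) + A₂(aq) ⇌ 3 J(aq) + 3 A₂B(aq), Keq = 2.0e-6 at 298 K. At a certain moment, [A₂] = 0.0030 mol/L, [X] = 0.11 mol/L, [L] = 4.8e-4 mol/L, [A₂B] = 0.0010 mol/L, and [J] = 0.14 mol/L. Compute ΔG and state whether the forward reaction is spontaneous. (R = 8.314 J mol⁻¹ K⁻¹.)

Q = [J]³·[A₂B]³ / ([X]·[L]·[A₂]) = (0.14)³·(0.0010)³ / ((0.11)·(4.8e-4)·(0.0030)) = 1.73e-5
ΔG = RT ln(Q/Keq) = (8.314 J mol⁻¹ K⁻¹)(298 K) × ln(1.73e-5/2.0e-6)
   = (2.478 kJ/mol)(2.158) = 5.35 kJ/mol
ΔG > 0, so the forward reaction is non-spontaneous (proceeds in reverse).

ΔG = 5.35 kJ/mol; the forward reaction is non-spontaneous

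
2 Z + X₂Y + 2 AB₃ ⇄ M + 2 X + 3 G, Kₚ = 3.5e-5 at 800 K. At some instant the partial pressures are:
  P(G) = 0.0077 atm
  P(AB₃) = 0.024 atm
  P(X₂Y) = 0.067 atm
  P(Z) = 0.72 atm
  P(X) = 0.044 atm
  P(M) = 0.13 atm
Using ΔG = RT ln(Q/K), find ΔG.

Qₚ = P(M)·P(X)²·P(G)³ / (P(Z)²·P(X₂Y)·P(AB₃)²) = (0.13)·(0.044)²·(0.0077)³ / ((0.72)²·(0.067)·(0.024)²) = 5.74e-6
ΔG = RT ln(Qₚ/Kₚ) = (8.314 J mol⁻¹ K⁻¹)(800 K) × ln(5.74e-6/3.5e-5)
   = (6.651 kJ/mol)(-1.808) = -12.0 kJ/mol
ΔG < 0, so the forward reaction is spontaneous (proceeds forward).

ΔG = -12.0 kJ/mol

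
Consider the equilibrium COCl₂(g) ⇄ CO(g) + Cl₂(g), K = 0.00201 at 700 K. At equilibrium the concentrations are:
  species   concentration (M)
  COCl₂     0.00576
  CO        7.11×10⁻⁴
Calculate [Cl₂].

At equilibrium, K = [CO]·[Cl₂] / [COCl₂] = 0.00201.
(7.11×10⁻⁴)·([Cl₂]) / (0.00576) = 0.00201
[Cl₂] = 0.0163 M

[Cl₂] = 0.0163 M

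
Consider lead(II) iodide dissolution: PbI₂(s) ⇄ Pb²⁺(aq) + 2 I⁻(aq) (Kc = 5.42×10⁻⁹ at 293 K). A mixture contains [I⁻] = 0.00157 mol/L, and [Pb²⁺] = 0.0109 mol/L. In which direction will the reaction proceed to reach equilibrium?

to the left

(PbI₂ is a pure solid — omitted from Qc.)
Qc = [Pb²⁺]·[I⁻]² = (0.0109)·(0.00157)² = 2.69×10⁻⁸
Qc = 2.69×10⁻⁸ > Kc = 5.42×10⁻⁹, so the reverse reaction proceeds.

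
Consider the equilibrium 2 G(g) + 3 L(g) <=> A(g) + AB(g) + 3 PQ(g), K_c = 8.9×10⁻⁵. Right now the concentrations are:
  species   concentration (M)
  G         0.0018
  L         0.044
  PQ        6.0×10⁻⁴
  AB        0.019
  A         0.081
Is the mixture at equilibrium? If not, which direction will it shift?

Q_c = [A]·[AB]·[PQ]³ / ([G]²·[L]³) = (0.081)·(0.019)·(6.0×10⁻⁴)³ / ((0.0018)²·(0.044)³) = 0.0012
Q_c = 0.0012 > K_c = 8.9×10⁻⁵: net reverse reaction.

no; Q > K, reaction proceeds in reverse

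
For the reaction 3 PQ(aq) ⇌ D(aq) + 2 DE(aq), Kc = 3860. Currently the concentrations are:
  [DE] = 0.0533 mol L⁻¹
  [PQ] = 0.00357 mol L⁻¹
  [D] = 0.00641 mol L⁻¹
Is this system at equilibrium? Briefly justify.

Qc = [D]·[DE]² / [PQ]³ = (0.00641)·(0.0533)² / (0.00357)³ = 400
Qc = 400 < Kc = 3860: net forward reaction.

no; Q < K, reaction proceeds forward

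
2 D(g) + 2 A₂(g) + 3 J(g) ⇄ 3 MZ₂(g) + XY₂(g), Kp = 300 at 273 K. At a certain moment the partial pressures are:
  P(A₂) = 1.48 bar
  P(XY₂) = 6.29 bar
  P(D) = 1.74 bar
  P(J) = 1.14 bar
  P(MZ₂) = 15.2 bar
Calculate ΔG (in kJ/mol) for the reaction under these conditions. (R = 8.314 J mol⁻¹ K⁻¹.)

Qp = P(MZ₂)³·P(XY₂) / (P(D)²·P(A₂)²·P(J)³) = (15.2)³·(6.29) / ((1.74)²·(1.48)²·(1.14)³) = 2250
ΔG = RT ln(Qp/Kp) = (8.314 J mol⁻¹ K⁻¹)(273 K) × ln(2250/300)
   = (2.270 kJ/mol)(2.015) = 4.57 kJ/mol
ΔG > 0, so the forward reaction is non-spontaneous (proceeds in reverse).

ΔG = 4.57 kJ/mol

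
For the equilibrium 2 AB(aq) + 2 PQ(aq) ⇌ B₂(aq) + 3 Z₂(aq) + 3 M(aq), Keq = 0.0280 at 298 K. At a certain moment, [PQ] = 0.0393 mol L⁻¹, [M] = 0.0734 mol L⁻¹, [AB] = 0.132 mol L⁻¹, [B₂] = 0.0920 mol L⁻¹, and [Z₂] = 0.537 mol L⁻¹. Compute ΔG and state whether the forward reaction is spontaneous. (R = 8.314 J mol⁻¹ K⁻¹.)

Q = [B₂]·[Z₂]³·[M]³ / ([AB]²·[PQ]²) = (0.0920)·(0.537)³·(0.0734)³ / ((0.132)²·(0.0393)²) = 0.209
ΔG = RT ln(Q/Keq) = (8.314 J mol⁻¹ K⁻¹)(298 K) × ln(0.209/0.0280)
   = (2.478 kJ/mol)(2.010) = 4.98 kJ/mol
ΔG > 0, so the forward reaction is non-spontaneous (proceeds in reverse).

ΔG = 4.98 kJ/mol; the forward reaction is non-spontaneous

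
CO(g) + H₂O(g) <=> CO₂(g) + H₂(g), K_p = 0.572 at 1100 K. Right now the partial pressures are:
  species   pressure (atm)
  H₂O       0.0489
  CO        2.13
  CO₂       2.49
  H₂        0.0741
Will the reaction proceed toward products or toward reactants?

toward reactants

Q_p = P(CO₂)·P(H₂) / (P(CO)·P(H₂O)) = (2.49)·(0.0741) / ((2.13)·(0.0489)) = 1.77
Q_p = 1.77 > K_p = 0.572, so the reverse reaction proceeds.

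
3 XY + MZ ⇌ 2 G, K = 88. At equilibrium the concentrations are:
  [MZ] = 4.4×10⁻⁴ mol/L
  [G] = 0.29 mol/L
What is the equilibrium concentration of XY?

[XY] = 1.3 mol/L

At equilibrium, K = [G]² / ([XY]³·[MZ]) = 88.
(0.29)² / (([XY])³·(4.4×10⁻⁴)) = 88
[XY]³ = 2.17 ⇒ [XY] = 1.3 mol/L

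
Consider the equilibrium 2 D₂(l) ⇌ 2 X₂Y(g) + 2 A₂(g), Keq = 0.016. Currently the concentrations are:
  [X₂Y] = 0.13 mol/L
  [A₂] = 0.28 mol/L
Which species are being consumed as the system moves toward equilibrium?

(D₂ is a pure liquid — omitted from Q.)
Q = [X₂Y]²·[A₂]² = (0.13)²·(0.28)² = 0.0013
Q = 0.0013 < Keq = 0.016: net forward reaction.

D₂ (reactants)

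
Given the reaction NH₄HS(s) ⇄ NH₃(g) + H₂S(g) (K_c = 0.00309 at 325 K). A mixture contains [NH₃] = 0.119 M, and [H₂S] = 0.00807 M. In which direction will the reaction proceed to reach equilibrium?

forward (toward products)

(NH₄HS is a pure solid — omitted from Q_c.)
Q_c = [NH₃]·[H₂S] = (0.119)·(0.00807) = 9.60×10⁻⁴
Q_c = 9.60×10⁻⁴ < K_c = 0.00309, so the forward reaction proceeds.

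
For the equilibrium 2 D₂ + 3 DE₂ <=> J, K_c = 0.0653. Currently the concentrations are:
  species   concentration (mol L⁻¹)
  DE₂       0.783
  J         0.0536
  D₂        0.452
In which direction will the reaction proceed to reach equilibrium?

Q_c = [J] / ([D₂]²·[DE₂]³) = (0.0536) / ((0.452)²·(0.783)³) = 0.547
Q_c = 0.547 > K_c = 0.0653, so the reverse reaction proceeds.

to the left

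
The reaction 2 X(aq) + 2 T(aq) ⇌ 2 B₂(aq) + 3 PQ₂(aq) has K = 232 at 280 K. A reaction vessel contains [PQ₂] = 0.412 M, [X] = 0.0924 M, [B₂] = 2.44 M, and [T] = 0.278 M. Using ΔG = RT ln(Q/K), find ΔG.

Q = [B₂]²·[PQ₂]³ / ([X]²·[T]²) = (2.44)²·(0.412)³ / ((0.0924)²·(0.278)²) = 631
ΔG = RT ln(Q/K) = (8.314 J mol⁻¹ K⁻¹)(280 K) × ln(631/232)
   = (2.328 kJ/mol)(1.001) = 2.33 kJ/mol
ΔG > 0, so the forward reaction is non-spontaneous (proceeds in reverse).

ΔG = 2.33 kJ/mol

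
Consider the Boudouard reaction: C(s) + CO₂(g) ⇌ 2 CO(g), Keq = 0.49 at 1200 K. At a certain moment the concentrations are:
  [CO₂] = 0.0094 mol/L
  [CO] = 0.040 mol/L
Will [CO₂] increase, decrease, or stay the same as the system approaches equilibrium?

decrease

(C is a pure solid — omitted from Q.)
Q = [CO]² / [CO₂] = (0.040)² / (0.0094) = 0.17
Q = 0.17 < Keq = 0.49: net forward reaction.
CO₂ is a reactant, so it decreases.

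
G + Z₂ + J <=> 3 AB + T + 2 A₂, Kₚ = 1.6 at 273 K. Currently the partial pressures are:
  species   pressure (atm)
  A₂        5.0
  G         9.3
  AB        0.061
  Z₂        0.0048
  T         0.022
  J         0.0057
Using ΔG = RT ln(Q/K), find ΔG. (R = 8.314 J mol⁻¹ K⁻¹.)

Qₚ = P(AB)³·P(T)·P(A₂)² / (P(G)·P(Z₂)·P(J)) = (0.061)³·(0.022)·(5.0)² / ((9.3)·(0.0048)·(0.0057)) = 0.491
ΔG = RT ln(Qₚ/Kₚ) = (8.314 J mol⁻¹ K⁻¹)(273 K) × ln(0.491/1.6)
   = (2.270 kJ/mol)(-1.181) = -2.68 kJ/mol
ΔG < 0, so the forward reaction is spontaneous (proceeds forward).

ΔG = -2.68 kJ/mol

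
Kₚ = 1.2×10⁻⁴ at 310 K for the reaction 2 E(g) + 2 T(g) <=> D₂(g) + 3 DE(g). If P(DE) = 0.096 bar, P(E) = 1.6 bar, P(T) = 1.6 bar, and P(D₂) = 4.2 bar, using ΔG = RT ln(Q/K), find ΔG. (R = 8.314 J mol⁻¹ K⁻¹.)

ΔG = 4.00 kJ/mol

Qₚ = P(D₂)·P(DE)³ / (P(E)²·P(T)²) = (4.2)·(0.096)³ / ((1.6)²·(1.6)²) = 5.67×10⁻⁴
ΔG = RT ln(Qₚ/Kₚ) = (8.314 J mol⁻¹ K⁻¹)(310 K) × ln(5.67×10⁻⁴/1.2×10⁻⁴)
   = (2.577 kJ/mol)(1.553) = 4.00 kJ/mol
ΔG > 0, so the forward reaction is non-spontaneous (proceeds in reverse).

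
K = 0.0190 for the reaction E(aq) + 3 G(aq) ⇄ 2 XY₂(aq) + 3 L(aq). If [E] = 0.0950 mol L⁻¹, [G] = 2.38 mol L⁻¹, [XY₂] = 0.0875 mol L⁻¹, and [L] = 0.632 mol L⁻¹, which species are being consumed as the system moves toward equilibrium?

Q = [XY₂]²·[L]³ / ([E]·[G]³) = (0.0875)²·(0.632)³ / ((0.0950)·(2.38)³) = 0.00151
Q = 0.00151 < K = 0.0190: net forward reaction.

E, G (reactants)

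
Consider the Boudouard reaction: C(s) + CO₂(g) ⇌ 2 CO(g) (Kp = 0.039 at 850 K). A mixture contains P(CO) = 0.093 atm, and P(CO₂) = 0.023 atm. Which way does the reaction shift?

(C is a pure solid — omitted from Qp.)
Qp = P(CO)² / P(CO₂) = (0.093)² / (0.023) = 0.38
Qp = 0.38 > Kp = 0.039, so the reverse reaction proceeds.

in the reverse direction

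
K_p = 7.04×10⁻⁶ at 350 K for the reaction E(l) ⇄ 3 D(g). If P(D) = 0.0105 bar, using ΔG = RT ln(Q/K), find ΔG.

(E is a pure liquid — omitted from Q_p.)
Q_p = P(D)³ = (0.0105)³ = 1.16×10⁻⁶
ΔG = RT ln(Q_p/K_p) = (8.314 J mol⁻¹ K⁻¹)(350 K) × ln(1.16×10⁻⁶/7.04×10⁻⁶)
   = (2.910 kJ/mol)(-1.803) = -5.25 kJ/mol
ΔG < 0, so the forward reaction is spontaneous (proceeds forward).

ΔG = -5.25 kJ/mol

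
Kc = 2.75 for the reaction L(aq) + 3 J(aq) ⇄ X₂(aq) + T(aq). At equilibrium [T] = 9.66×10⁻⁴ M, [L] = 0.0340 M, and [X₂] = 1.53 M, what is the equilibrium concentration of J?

[J] = 0.251 M

At equilibrium, Kc = [X₂]·[T] / ([L]·[J]³) = 2.75.
(1.53)·(9.66×10⁻⁴) / ((0.0340)·([J])³) = 2.75
[J]³ = 0.0158 ⇒ [J] = 0.251 M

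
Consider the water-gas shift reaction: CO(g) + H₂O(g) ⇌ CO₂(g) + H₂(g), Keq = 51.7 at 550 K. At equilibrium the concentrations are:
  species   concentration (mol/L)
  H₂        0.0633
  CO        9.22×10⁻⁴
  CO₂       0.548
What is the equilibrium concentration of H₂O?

At equilibrium, Keq = [CO₂]·[H₂] / ([CO]·[H₂O]) = 51.7.
(0.548)·(0.0633) / ((9.22×10⁻⁴)·([H₂O])) = 51.7
[H₂O] = 0.728 mol/L

[H₂O] = 0.728 mol/L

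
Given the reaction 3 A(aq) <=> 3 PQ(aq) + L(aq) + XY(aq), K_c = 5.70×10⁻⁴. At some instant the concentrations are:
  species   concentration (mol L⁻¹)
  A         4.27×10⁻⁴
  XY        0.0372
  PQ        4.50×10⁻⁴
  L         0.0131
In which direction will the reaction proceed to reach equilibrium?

at equilibrium

Q_c = [PQ]³·[L]·[XY] / [A]³ = (4.50×10⁻⁴)³·(0.0131)·(0.0372) / (4.27×10⁻⁴)³ = 5.70×10⁻⁴
Q_c = 5.70×10⁻⁴ = K_c, so the system is already at equilibrium.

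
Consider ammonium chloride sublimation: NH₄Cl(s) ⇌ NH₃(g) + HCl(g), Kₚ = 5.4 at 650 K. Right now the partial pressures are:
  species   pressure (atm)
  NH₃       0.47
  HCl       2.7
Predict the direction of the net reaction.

forward (toward products)

(NH₄Cl is a pure solid — omitted from Qₚ.)
Qₚ = P(NH₃)·P(HCl) = (0.47)·(2.7) = 1.3
Qₚ = 1.3 < Kₚ = 5.4, so the forward reaction proceeds.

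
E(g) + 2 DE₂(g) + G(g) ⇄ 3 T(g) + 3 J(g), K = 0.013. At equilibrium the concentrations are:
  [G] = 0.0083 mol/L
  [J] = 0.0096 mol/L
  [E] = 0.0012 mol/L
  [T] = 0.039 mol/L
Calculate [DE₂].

[DE₂] = 0.020 mol/L

At equilibrium, K = [T]³·[J]³ / ([E]·[DE₂]²·[G]) = 0.013.
(0.039)³·(0.0096)³ / ((0.0012)·([DE₂])²·(0.0083)) = 0.013
[DE₂]² = 4.05×10⁻⁴ ⇒ [DE₂] = 0.020 mol/L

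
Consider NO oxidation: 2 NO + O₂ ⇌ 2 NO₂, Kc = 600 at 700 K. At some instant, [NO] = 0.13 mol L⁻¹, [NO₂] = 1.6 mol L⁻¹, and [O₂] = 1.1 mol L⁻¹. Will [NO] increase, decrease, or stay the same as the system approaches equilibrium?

Qc = [NO₂]² / ([NO]²·[O₂]) = (1.6)² / ((0.13)²·(1.1)) = 140
Qc = 140 < Kc = 600: net forward reaction.
NO is a reactant, so it decreases.

decrease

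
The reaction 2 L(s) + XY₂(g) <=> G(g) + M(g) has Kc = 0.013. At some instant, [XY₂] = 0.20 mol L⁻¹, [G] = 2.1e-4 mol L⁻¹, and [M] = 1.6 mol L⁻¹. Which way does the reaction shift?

(L is a pure solid — omitted from Qc.)
Qc = [G]·[M] / [XY₂] = (2.1e-4)·(1.6) / (0.20) = 0.0017
Qc = 0.0017 < Kc = 0.013, so the forward reaction proceeds.

forward (toward products)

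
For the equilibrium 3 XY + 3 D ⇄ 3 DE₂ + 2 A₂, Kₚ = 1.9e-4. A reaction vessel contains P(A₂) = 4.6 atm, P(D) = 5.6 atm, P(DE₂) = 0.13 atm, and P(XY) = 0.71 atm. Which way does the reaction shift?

Qₚ = P(DE₂)³·P(A₂)² / (P(XY)³·P(D)³) = (0.13)³·(4.6)² / ((0.71)³·(5.6)³) = 7.4e-4
Qₚ = 7.4e-4 > Kₚ = 1.9e-4, so the reverse reaction proceeds.

toward reactants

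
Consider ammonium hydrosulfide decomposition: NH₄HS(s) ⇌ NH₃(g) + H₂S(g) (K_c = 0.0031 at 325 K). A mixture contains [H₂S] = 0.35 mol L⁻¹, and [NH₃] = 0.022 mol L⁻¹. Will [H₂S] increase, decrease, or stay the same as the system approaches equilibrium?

(NH₄HS is a pure solid — omitted from Q_c.)
Q_c = [NH₃]·[H₂S] = (0.022)·(0.35) = 0.0077
Q_c = 0.0077 > K_c = 0.0031: net reverse reaction.
H₂S is a product, so it decreases.

decrease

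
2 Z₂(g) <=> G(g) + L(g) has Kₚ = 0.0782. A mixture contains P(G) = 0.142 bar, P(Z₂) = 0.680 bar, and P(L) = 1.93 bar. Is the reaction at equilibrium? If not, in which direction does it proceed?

reverse (toward reactants)

Qₚ = P(G)·P(L) / P(Z₂)² = (0.142)·(1.93) / (0.680)² = 0.593
Qₚ = 0.593 > Kₚ = 0.0782, so the reverse reaction proceeds.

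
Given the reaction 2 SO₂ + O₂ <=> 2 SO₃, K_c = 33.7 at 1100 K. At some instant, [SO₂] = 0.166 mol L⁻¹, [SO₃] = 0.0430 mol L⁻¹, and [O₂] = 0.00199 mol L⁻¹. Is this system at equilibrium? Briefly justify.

Q_c = [SO₃]² / ([SO₂]²·[O₂]) = (0.0430)² / ((0.166)²·(0.00199)) = 33.7
Q_c = 33.7 = K_c; the system is at equilibrium.

yes, at equilibrium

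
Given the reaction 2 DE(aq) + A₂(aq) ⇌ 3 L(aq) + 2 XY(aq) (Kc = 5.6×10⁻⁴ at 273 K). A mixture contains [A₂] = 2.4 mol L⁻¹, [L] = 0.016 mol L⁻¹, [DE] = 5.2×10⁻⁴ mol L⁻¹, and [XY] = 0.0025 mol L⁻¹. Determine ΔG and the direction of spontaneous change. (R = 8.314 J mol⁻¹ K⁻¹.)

Qc = [L]³·[XY]² / ([DE]²·[A₂]) = (0.016)³·(0.0025)² / ((5.2×10⁻⁴)²·(2.4)) = 3.94×10⁻⁵
ΔG = RT ln(Qc/Kc) = (8.314 J mol⁻¹ K⁻¹)(273 K) × ln(3.94×10⁻⁵/5.6×10⁻⁴)
   = (2.270 kJ/mol)(-2.654) = -6.02 kJ/mol
ΔG < 0, so the forward reaction is spontaneous (proceeds forward).

ΔG = -6.02 kJ/mol; the forward reaction is spontaneous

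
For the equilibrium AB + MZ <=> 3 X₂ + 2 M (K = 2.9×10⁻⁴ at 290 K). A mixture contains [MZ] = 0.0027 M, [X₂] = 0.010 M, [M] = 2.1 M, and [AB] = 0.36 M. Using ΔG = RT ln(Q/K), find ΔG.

ΔG = 6.63 kJ/mol

Q = [X₂]³·[M]² / ([AB]·[MZ]) = (0.010)³·(2.1)² / ((0.36)·(0.0027)) = 0.00454
ΔG = RT ln(Q/K) = (8.314 J mol⁻¹ K⁻¹)(290 K) × ln(0.00454/2.9×10⁻⁴)
   = (2.411 kJ/mol)(2.751) = 6.63 kJ/mol
ΔG > 0, so the forward reaction is non-spontaneous (proceeds in reverse).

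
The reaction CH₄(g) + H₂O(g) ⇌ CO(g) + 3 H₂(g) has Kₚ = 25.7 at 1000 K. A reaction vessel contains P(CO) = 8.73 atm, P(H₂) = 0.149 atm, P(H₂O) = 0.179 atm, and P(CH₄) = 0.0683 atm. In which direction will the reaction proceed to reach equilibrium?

Qₚ = P(CO)·P(H₂)³ / (P(CH₄)·P(H₂O)) = (8.73)·(0.149)³ / ((0.0683)·(0.179)) = 2.36
Qₚ = 2.36 < Kₚ = 25.7, so the forward reaction proceeds.

toward products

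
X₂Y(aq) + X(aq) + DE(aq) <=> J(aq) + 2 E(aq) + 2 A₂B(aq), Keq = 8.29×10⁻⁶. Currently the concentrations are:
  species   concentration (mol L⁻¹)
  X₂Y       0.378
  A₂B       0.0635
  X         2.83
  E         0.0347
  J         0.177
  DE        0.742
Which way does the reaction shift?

Q = [J]·[E]²·[A₂B]² / ([X₂Y]·[X]·[DE]) = (0.177)·(0.0347)²·(0.0635)² / ((0.378)·(2.83)·(0.742)) = 1.08×10⁻⁶
Q = 1.08×10⁻⁶ < Keq = 8.29×10⁻⁶, so the forward reaction proceeds.

toward products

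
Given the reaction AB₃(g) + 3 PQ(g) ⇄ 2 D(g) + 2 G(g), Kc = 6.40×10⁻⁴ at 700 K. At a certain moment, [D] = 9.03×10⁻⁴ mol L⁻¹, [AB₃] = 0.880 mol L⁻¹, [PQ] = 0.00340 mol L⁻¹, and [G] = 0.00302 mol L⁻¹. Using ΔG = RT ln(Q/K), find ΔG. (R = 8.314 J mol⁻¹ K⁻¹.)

ΔG = -6.35 kJ/mol

Qc = [D]²·[G]² / ([AB₃]·[PQ]³) = (9.03×10⁻⁴)²·(0.00302)² / ((0.880)·(0.00340)³) = 2.15×10⁻⁴
ΔG = RT ln(Qc/Kc) = (8.314 J mol⁻¹ K⁻¹)(700 K) × ln(2.15×10⁻⁴/6.40×10⁻⁴)
   = (5.820 kJ/mol)(-1.091) = -6.35 kJ/mol
ΔG < 0, so the forward reaction is spontaneous (proceeds forward).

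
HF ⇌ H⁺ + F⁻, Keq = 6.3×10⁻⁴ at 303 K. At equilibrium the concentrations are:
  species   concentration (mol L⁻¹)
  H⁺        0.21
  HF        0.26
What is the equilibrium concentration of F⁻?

[F⁻] = 7.8×10⁻⁴ mol L⁻¹

At equilibrium, Keq = [H⁺]·[F⁻] / [HF] = 6.3×10⁻⁴.
(0.21)·([F⁻]) / (0.26) = 6.3×10⁻⁴
[F⁻] = 7.80×10⁻⁴ = 7.8×10⁻⁴ mol L⁻¹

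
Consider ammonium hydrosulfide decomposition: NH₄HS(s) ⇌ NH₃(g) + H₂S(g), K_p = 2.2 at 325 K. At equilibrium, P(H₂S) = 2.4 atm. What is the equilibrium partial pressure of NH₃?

P(NH₃) = 0.92 atm

(NH₄HS is a pure solid — omitted from K_p.)
At equilibrium, K_p = P(NH₃)·P(H₂S) = 2.2.
(P(NH₃))·(2.4) = 2.2
P(NH₃) = 0.917 = 0.92 atm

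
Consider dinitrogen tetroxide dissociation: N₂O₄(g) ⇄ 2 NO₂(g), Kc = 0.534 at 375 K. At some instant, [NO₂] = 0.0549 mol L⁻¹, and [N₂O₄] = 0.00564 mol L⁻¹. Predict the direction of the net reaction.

no net change (already at equilibrium)

Qc = [NO₂]² / [N₂O₄] = (0.0549)² / (0.00564) = 0.534
Qc = 0.534 = Kc, so the system is already at equilibrium.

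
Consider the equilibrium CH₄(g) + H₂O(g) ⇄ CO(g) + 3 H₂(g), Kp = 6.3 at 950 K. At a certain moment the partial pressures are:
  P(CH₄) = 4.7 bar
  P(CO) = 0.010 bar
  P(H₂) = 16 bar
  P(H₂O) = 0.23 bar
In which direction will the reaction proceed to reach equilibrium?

in the reverse direction

Qp = P(CO)·P(H₂)³ / (P(CH₄)·P(H₂O)) = (0.010)·(16)³ / ((4.7)·(0.23)) = 38
Qp = 38 > Kp = 6.3, so the reverse reaction proceeds.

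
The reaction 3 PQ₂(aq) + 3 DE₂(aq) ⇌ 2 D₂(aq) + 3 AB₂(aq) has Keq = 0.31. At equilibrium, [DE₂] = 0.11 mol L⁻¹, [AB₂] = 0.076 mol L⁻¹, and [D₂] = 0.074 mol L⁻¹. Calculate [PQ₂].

At equilibrium, Keq = [D₂]²·[AB₂]³ / ([PQ₂]³·[DE₂]³) = 0.31.
(0.074)²·(0.076)³ / (([PQ₂])³·(0.11)³) = 0.31
[PQ₂]³ = 0.00583 ⇒ [PQ₂] = 0.18 mol L⁻¹

[PQ₂] = 0.18 mol L⁻¹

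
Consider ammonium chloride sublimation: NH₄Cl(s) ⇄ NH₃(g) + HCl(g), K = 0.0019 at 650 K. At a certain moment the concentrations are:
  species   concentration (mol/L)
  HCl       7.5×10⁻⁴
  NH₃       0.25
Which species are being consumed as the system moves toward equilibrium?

NH₄Cl (reactants)

(NH₄Cl is a pure solid — omitted from Q.)
Q = [NH₃]·[HCl] = (0.25)·(7.5×10⁻⁴) = 1.9×10⁻⁴
Q = 1.9×10⁻⁴ < K = 0.0019: net forward reaction.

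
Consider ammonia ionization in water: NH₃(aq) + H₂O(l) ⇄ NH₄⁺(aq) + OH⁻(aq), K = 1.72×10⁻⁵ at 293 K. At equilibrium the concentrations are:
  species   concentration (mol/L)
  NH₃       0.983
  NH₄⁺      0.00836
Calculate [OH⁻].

(H₂O is a pure liquid — omitted from K.)
At equilibrium, K = [NH₄⁺]·[OH⁻] / [NH₃] = 1.72×10⁻⁵.
(0.00836)·([OH⁻]) / (0.983) = 1.72×10⁻⁵
[OH⁻] = 0.00202 mol/L

[OH⁻] = 0.00202 mol/L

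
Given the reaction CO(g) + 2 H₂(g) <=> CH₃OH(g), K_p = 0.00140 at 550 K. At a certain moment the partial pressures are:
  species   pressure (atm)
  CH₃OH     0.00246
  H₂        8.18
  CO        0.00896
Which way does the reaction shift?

Q_p = P(CH₃OH) / (P(CO)·P(H₂)²) = (0.00246) / ((0.00896)·(8.18)²) = 0.00410
Q_p = 0.00410 > K_p = 0.00140, so the reverse reaction proceeds.

to the left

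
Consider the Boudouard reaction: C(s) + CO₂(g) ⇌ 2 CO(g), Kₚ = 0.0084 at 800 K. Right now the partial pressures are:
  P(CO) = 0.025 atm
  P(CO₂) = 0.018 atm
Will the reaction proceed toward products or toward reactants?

in the reverse direction

(C is a pure solid — omitted from Qₚ.)
Qₚ = P(CO)² / P(CO₂) = (0.025)² / (0.018) = 0.035
Qₚ = 0.035 > Kₚ = 0.0084, so the reverse reaction proceeds.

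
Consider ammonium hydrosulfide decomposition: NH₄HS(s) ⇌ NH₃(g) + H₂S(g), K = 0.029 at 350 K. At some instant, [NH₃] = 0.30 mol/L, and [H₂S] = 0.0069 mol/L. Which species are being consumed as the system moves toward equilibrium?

(NH₄HS is a pure solid — omitted from Q.)
Q = [NH₃]·[H₂S] = (0.30)·(0.0069) = 0.0021
Q = 0.0021 < K = 0.029: net forward reaction.

NH₄HS (reactants)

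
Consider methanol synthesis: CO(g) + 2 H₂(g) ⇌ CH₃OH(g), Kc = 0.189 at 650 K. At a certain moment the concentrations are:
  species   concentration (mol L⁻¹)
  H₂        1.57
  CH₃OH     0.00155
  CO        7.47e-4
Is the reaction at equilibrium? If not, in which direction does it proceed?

Qc = [CH₃OH] / ([CO]·[H₂]²) = (0.00155) / ((7.47e-4)·(1.57)²) = 0.842
Qc = 0.842 > Kc = 0.189, so the reverse reaction proceeds.

toward reactants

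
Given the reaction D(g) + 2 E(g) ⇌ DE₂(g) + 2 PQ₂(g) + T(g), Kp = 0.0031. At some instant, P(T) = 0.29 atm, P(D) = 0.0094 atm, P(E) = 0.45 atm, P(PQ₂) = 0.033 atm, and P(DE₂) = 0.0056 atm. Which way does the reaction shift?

Qp = P(DE₂)·P(PQ₂)²·P(T) / (P(D)·P(E)²) = (0.0056)·(0.033)²·(0.29) / ((0.0094)·(0.45)²) = 9.3e-4
Qp = 9.3e-4 < Kp = 0.0031, so the forward reaction proceeds.

in the forward direction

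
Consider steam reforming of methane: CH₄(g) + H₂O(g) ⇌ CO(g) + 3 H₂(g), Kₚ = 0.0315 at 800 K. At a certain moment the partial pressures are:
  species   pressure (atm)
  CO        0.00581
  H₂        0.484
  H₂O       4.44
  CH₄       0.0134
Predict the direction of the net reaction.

Qₚ = P(CO)·P(H₂)³ / (P(CH₄)·P(H₂O)) = (0.00581)·(0.484)³ / ((0.0134)·(4.44)) = 0.0111
Qₚ = 0.0111 < Kₚ = 0.0315, so the forward reaction proceeds.

toward products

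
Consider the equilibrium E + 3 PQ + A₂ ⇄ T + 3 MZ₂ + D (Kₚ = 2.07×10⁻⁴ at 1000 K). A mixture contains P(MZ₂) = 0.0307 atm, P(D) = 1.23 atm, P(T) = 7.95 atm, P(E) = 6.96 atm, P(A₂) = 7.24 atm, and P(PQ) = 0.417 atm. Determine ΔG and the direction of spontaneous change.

ΔG = -8.18 kJ/mol; the forward reaction is spontaneous

Qₚ = P(T)·P(MZ₂)³·P(D) / (P(E)·P(PQ)³·P(A₂)) = (7.95)·(0.0307)³·(1.23) / ((6.96)·(0.417)³·(7.24)) = 7.74×10⁻⁵
ΔG = RT ln(Qₚ/Kₚ) = (8.314 J mol⁻¹ K⁻¹)(1000 K) × ln(7.74×10⁻⁵/2.07×10⁻⁴)
   = (8.314 kJ/mol)(-0.9837) = -8.18 kJ/mol
ΔG < 0, so the forward reaction is spontaneous (proceeds forward).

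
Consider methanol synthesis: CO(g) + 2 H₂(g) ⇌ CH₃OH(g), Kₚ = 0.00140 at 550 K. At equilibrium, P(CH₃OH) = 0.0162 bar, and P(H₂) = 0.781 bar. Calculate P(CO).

At equilibrium, Kₚ = P(CH₃OH) / (P(CO)·P(H₂)²) = 0.00140.
(0.0162) / ((P(CO))·(0.781)²) = 0.00140
P(CO) = 19.0 bar

P(CO) = 19.0 bar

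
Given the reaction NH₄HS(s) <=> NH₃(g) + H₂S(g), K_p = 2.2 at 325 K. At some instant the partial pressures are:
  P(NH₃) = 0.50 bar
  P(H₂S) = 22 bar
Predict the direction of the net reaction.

(NH₄HS is a pure solid — omitted from Q_p.)
Q_p = P(NH₃)·P(H₂S) = (0.50)·(22) = 11
Q_p = 11 > K_p = 2.2, so the reverse reaction proceeds.

in the reverse direction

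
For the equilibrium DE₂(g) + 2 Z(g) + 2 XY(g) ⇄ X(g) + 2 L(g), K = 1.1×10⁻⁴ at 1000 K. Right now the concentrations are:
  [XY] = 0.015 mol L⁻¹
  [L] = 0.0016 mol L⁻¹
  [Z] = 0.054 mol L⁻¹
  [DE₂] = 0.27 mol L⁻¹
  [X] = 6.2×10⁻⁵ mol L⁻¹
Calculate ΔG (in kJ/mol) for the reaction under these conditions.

Q = [X]·[L]² / ([DE₂]·[Z]²·[XY]²) = (6.2×10⁻⁵)·(0.0016)² / ((0.27)·(0.054)²·(0.015)²) = 8.96×10⁻⁴
ΔG = RT ln(Q/K) = (8.314 J mol⁻¹ K⁻¹)(1000 K) × ln(8.96×10⁻⁴/1.1×10⁻⁴)
   = (8.314 kJ/mol)(2.097) = 17.4 kJ/mol
ΔG > 0, so the forward reaction is non-spontaneous (proceeds in reverse).

ΔG = 17.4 kJ/mol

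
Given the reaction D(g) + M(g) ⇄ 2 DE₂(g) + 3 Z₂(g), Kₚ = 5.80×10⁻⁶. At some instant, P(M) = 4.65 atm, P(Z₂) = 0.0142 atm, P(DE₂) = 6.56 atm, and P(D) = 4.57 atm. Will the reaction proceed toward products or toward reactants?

Qₚ = P(DE₂)²·P(Z₂)³ / (P(D)·P(M)) = (6.56)²·(0.0142)³ / ((4.57)·(4.65)) = 5.80×10⁻⁶
Qₚ = 5.80×10⁻⁶ = Kₚ, so the system is already at equilibrium.

no net change (already at equilibrium)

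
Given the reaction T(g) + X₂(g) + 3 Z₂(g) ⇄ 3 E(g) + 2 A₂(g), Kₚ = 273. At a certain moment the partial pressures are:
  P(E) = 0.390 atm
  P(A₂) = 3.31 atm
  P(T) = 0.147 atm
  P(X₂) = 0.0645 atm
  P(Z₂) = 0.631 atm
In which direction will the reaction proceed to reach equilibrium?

Qₚ = P(E)³·P(A₂)² / (P(T)·P(X₂)·P(Z₂)³) = (0.390)³·(3.31)² / ((0.147)·(0.0645)·(0.631)³) = 273
Qₚ = 273 = Kₚ, so the system is already at equilibrium.

neither direction; the system is at equilibrium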